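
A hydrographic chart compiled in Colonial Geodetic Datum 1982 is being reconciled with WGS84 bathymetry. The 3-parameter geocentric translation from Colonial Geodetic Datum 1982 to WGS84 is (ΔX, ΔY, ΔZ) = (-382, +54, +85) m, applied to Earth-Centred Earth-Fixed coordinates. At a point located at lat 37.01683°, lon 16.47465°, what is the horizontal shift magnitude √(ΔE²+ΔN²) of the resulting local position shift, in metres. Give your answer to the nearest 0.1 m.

321.8 m

At φ = 37.01683°, λ = 16.47465°: sin φ = 0.602050, cos φ = 0.798459, sin λ = 0.283591, cos λ = 0.958945.
ΔE = −sin λ·ΔX + cos λ·ΔY = −(0.283591)·(-382) + (0.958945)·(54) = 160.11 m.
ΔN = −sin φ cos λ·ΔX − sin φ sin λ·ΔY + cos φ·ΔZ = −(0.602050)(0.958945)(-382) − (0.602050)(0.283591)(54) + (0.798459)(85) = 279.19 m.
Horizontal magnitude = √(ΔE² + ΔN²) = √(160.11² + 279.19²) = 321.84 m.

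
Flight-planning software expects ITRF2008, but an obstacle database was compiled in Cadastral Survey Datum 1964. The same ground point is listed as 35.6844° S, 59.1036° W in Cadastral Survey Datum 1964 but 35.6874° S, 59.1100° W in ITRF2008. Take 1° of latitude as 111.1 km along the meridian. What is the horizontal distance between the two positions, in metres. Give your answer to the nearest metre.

Δφ = -35.6874° − -35.6844° = -0.0030°; Δλ = -59.1100° − -59.1036° = -0.0064°.
ΔN = Δφ × 111100 = -333.3 m; ΔE = Δλ × 111100 × cos(-35.6844°) = -0.0064 × 111100 × 0.812242 = -577.5 m.
Distance = √(ΔE² + ΔN²) = √((-577.5)² + (-333.3)²) = 666.8 m.

667 m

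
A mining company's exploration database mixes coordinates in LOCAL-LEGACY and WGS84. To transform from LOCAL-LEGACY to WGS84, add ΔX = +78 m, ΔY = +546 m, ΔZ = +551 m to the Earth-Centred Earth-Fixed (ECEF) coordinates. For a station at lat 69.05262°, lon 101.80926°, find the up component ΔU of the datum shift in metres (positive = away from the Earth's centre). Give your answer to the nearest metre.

ΔU = 700 m

At φ = 69.05262°, λ = 101.80926°: sin φ = 0.933909, cos φ = 0.357510, sin λ = 0.978834, cos λ = -0.204654.
ΔU = cos φ cos λ·ΔX + cos φ sin λ·ΔY + sin φ·ΔZ = (0.357510)(-0.204654)(78) + (0.357510)(0.978834)(546) + (0.933909)(551) = 699.95 m.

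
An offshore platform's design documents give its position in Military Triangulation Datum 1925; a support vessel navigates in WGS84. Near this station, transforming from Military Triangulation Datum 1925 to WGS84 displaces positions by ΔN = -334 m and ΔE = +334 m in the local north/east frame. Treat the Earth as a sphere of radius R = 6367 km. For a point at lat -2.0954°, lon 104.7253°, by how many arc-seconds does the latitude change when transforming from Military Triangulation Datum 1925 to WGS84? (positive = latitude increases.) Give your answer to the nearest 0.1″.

On a sphere of radius R, 1 rad of latitude = R, so Δφ = ΔN / R = -334.0 / 6367000 = -5.2458e-05 rad = -10.820″.

Δφ = -10.8″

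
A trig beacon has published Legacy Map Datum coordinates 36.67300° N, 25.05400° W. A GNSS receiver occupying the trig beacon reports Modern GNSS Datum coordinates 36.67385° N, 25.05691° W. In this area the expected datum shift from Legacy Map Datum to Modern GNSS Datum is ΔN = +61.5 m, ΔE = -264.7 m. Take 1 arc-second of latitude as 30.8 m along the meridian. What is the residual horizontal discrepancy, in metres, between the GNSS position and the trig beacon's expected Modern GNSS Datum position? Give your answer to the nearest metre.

33 m

Observed coordinate differences: Δφ = +0.00085°, Δλ = -0.00291°.
Converting to metres (1° lat = 110880 m, cos φ = 0.802057): observed ΔN = 94.2 m, observed ΔE = -258.8 m.
Subtracting the expected shift leaves a residual of 94.2 − (61.5) = 32.7 m north and -258.8 − (-264.7) = 5.9 m east.
Residual distance = √(32.7² + 5.9²) = 33.3 m.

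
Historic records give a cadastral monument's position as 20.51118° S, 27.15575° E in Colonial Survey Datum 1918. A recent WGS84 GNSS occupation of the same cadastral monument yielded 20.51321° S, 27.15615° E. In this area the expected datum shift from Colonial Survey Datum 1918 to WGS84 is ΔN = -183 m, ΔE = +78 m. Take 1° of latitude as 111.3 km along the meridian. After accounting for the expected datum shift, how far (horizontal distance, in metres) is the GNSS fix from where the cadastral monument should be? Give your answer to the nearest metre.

Observed coordinate differences: Δφ = -0.00203°, Δλ = +0.00040°.
Converting to metres (1° lat = 111300 m, cos φ = 0.936604): observed ΔN = -225.9 m, observed ΔE = 41.7 m.
Subtracting the expected shift leaves a residual of -225.9 − (-183) = -42.9 m north and 41.7 − (78) = -36.3 m east.
Residual distance = √((-42.9)² + (-36.3)²) = 56.2 m.

56 m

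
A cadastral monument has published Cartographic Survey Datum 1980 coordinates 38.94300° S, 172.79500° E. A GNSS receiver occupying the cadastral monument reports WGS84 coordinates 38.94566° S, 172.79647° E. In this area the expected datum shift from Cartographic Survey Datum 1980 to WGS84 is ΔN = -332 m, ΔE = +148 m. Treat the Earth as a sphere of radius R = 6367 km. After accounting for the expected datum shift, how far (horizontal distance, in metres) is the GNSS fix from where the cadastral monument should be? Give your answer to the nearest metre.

Observed coordinate differences: Δφ = -0.00266°, Δλ = +0.00147°.
Converting to metres (1° lat = 111125 m, cos φ = 0.777772): observed ΔN = -295.6 m, observed ΔE = 127.1 m.
Subtracting the expected shift leaves a residual of -295.6 − (-332) = 36.4 m north and 127.1 − (148) = -20.9 m east.
Residual distance = √(36.4² + (-20.9)²) = 42.0 m.

42 m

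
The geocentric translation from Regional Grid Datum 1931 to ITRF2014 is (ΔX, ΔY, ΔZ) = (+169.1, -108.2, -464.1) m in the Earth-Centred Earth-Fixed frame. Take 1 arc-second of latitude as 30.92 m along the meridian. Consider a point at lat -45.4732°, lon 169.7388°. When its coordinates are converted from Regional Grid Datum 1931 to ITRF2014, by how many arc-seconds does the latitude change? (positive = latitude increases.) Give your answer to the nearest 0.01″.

sin φ = -0.712923, cos φ = 0.701243, sin λ = 0.178136, cos λ = -0.984006.
North component: ΔN = −sin φ cos λ·ΔX − sin φ sin λ·ΔY + cos φ·ΔZ = −(-0.712923)(-0.984006)(169.1) − (-0.712923)(0.178136)(-108.2) + (0.701243)(-464.1) = -457.81 m.
1° of latitude spans 3600 × 30.92 = 111312 m, so Δφ = -457.81 / 111312 × 3600 = -14.806″.

Δφ = -14.81″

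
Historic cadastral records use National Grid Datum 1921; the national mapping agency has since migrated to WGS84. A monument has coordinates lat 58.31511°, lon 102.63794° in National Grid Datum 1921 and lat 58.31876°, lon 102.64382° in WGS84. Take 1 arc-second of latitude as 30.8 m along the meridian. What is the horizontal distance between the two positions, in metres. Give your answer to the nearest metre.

Δφ = 58.31876° − 58.31511° = +0.00365°; Δλ = 102.64382° − 102.63794° = +0.00588°.
1° of latitude = 3600 × 30.80 = 110880 m.
ΔN = Δφ × 110880 = 404.7 m; ΔE = Δλ × 110880 × cos(58.31511°) = +0.00588 × 110880 × 0.525247 = 342.4 m.
Distance = √(ΔE² + ΔN²) = √(342.4² + 404.7²) = 530.2 m.

530 m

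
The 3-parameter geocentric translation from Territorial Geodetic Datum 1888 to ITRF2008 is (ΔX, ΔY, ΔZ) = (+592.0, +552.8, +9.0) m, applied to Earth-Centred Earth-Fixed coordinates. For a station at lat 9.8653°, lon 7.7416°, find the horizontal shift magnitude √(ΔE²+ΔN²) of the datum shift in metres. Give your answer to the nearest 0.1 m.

479.5 m

The local east axis at (φ, λ) is (−sin λ, cos λ, 0), so ΔE = −sin(7.7416°)·592.0 + cos(7.7416°)·552.8 = 468.02 m.
The local north axis is (−sin φ cos λ, −sin φ sin λ, cos φ), giving ΔN = -100.504 − 12.758 + 8.867 = -104.40 m.
Horizontal magnitude = √(ΔE² + ΔN²) = √(468.02² + (-104.40)²) = 479.52 m.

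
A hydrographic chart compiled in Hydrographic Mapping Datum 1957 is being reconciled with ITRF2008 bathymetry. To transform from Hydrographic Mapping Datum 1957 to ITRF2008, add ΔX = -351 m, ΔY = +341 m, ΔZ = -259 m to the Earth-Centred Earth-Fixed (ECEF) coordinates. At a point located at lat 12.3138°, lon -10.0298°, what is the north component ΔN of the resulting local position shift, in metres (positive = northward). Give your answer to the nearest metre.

ΔN = -167 m

At φ = 12.3138°, λ = -10.0298°: sin φ = 0.213266, cos φ = 0.976994, sin λ = -0.174160, cos λ = 0.984717.
ΔN = −sin φ cos λ·ΔX − sin φ sin λ·ΔY + cos φ·ΔZ = −(0.213266)(0.984717)(-351) − (0.213266)(-0.174160)(341) + (0.976994)(-259) = -166.66 m.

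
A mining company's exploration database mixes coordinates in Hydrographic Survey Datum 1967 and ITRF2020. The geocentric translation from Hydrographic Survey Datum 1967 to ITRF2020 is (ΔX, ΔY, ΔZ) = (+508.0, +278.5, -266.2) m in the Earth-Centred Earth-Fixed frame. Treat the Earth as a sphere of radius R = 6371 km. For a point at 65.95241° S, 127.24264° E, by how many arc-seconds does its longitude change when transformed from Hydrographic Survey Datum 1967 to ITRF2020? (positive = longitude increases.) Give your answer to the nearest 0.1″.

sin φ = -0.913207, cos φ = 0.407495, sin λ = 0.796080, cos λ = -0.605192.
East component: ΔE = −sin λ·ΔX + cos λ·ΔY = −(0.796080)(508.0) + (-0.605192)(278.5) = -572.95 m.
1° of latitude spans πR/180 = 111195 m; at latitude φ, 1° of longitude spans that × cos φ = 45311.4 m, so Δλ = -572.95 / 45311.4 × 3600 = -45.521″.

Δλ = -45.5″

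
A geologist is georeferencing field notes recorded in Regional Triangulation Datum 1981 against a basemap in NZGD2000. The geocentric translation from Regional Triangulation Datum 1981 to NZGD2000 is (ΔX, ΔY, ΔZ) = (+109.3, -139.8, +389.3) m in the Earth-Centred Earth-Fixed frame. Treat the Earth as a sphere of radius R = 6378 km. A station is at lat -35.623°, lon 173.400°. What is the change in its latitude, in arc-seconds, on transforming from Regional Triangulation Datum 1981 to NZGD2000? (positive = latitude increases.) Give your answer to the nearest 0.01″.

sin φ = -0.582449, cos φ = 0.812867, sin λ = 0.114937, cos λ = -0.993373.
North component: ΔN = −sin φ cos λ·ΔX − sin φ sin λ·ΔY + cos φ·ΔZ = −(-0.582449)(-0.993373)(109.3) − (-0.582449)(0.114937)(-139.8) + (0.812867)(389.3) = 243.85 m.
1° of latitude spans πR/180 = 111317 m, so Δφ = 243.85 / 111317 × 3600 = 7.886″.

Δφ = 7.89″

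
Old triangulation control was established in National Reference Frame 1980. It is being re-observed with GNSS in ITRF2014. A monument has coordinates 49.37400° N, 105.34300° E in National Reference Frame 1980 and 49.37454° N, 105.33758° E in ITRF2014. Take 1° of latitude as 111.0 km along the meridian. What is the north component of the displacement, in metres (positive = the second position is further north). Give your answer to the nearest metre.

ΔN = 60 m

Δφ = 49.37454° − 49.37400° = +0.00054°; Δλ = 105.33758° − 105.34300° = -0.00542°.
ΔN = Δφ × 111000 = 59.9 m; ΔE = Δλ × 111000 × cos(49.37400°) = -0.00542 × 111000 × 0.651119 = -391.7 m.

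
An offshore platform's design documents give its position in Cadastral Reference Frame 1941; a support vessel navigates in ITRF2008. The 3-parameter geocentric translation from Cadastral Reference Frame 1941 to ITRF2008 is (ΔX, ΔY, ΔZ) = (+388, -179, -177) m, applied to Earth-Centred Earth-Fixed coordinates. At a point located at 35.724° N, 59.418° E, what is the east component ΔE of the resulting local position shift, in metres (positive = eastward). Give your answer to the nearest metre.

ΔE = -425 m

At φ = 35.724°, λ = 59.418°: sin φ = 0.583881, cos φ = 0.811839, sin λ = 0.860902, cos λ = 0.508771.
ΔE = −sin λ·ΔX + cos λ·ΔY = −(0.860902)·(388) + (0.508771)·(-179) = -425.10 m.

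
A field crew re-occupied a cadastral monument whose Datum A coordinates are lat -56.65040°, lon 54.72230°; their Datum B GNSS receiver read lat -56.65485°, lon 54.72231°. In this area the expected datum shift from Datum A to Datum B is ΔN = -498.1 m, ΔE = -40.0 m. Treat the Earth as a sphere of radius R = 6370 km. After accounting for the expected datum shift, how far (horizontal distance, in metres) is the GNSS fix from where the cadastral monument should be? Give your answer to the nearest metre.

41 m

Observed coordinate differences: Δφ = -0.00445°, Δλ = +0.00001°.
Converting to metres (1° lat = 111177 m, cos φ = 0.549746): observed ΔN = -494.7 m, observed ΔE = 0.6 m.
Subtracting the expected shift leaves a residual of -494.7 − (-498.1) = 3.4 m north and 0.6 − (-40.0) = 40.6 m east.
Residual distance = √(3.4² + 40.6²) = 40.7 m.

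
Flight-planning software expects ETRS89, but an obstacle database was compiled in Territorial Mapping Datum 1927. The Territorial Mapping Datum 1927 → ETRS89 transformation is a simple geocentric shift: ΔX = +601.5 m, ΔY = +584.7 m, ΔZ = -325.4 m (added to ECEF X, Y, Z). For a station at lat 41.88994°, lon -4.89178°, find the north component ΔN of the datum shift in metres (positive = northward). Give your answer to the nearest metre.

ΔN = -609 m

At φ = 41.88994°, λ = -4.89178°: sin φ = 0.667702, cos φ = 0.744429, sin λ = -0.085274, cos λ = 0.996358.
ΔN = −sin φ cos λ·ΔX − sin φ sin λ·ΔY + cos φ·ΔZ = −(0.667702)(0.996358)(601.5) − (0.667702)(-0.085274)(584.7) + (0.744429)(-325.4) = -609.11 m.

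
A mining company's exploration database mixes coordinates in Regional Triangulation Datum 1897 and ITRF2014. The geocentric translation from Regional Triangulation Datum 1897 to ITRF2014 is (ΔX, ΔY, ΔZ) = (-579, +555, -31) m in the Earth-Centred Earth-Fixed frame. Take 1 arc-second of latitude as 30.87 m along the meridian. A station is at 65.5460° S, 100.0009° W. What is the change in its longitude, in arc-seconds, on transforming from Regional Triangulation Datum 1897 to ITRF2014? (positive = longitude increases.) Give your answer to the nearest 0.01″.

Δλ = -52.16″

sin φ = -0.910294, cos φ = 0.413963, sin λ = -0.984805, cos λ = -0.173664.
East component: ΔE = −sin λ·ΔX + cos λ·ΔY = −(-0.984805)(-579) + (-0.173664)(555) = -666.59 m.
1° of latitude spans 3600 × 30.87 = 111132 m; at latitude φ, 1° of longitude spans that × cos φ = 46004.5 m, so Δλ = -666.59 / 46004.5 × 3600 = -52.162″.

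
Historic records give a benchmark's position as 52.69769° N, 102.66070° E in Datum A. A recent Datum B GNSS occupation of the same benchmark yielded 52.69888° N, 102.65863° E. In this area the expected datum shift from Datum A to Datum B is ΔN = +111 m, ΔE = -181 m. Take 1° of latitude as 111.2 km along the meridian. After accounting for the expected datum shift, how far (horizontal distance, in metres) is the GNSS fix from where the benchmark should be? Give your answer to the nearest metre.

Observed coordinate differences: Δφ = +0.00119°, Δλ = -0.00207°.
Converting to metres (1° lat = 111200 m, cos φ = 0.606020): observed ΔN = 132.3 m, observed ΔE = -139.5 m.
Subtracting the expected shift leaves a residual of 132.3 − (111) = 21.3 m north and -139.5 − (-181) = 41.5 m east.
Residual distance = √(21.3² + 41.5²) = 46.7 m.

47 m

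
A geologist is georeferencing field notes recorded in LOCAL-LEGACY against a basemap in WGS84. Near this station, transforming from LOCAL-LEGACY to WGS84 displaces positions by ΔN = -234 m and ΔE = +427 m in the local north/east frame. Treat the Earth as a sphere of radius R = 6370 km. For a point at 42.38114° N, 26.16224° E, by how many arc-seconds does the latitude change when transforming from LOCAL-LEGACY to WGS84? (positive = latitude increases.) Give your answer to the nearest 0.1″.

Δφ = -7.6″

On a sphere of radius R, 1 rad of latitude = R, so Δφ = ΔN / R = -234.0 / 6370000 = -3.6735e-05 rad = -7.577″.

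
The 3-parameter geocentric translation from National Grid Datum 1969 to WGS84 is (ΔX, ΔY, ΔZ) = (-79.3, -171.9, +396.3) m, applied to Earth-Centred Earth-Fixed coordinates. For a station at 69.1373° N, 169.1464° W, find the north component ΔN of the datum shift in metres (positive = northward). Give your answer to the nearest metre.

At φ = 69.1373°, λ = -169.1464°: sin φ = 0.934437, cos φ = 0.356130, sin λ = -0.188300, cos λ = -0.982112.
ΔN = −sin φ cos λ·ΔX − sin φ sin λ·ΔY + cos φ·ΔZ = −(0.934437)(-0.982112)(-79.3) − (0.934437)(-0.188300)(-171.9) + (0.356130)(396.3) = 38.11 m.

ΔN = 38 m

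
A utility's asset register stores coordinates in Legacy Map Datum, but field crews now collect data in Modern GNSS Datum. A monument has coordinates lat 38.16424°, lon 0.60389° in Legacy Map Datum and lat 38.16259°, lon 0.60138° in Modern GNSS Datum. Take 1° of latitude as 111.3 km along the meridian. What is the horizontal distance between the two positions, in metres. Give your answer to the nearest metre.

Δφ = 38.16259° − 38.16424° = -0.00165°; Δλ = 0.60138° − 0.60389° = -0.00251°.
ΔN = Δφ × 111300 = -183.6 m; ΔE = Δλ × 111300 × cos(38.16424°) = -0.00251 × 111300 × 0.786243 = -219.6 m.
Distance = √(ΔE² + ΔN²) = √((-219.6)² + (-183.6)²) = 286.3 m.

286 m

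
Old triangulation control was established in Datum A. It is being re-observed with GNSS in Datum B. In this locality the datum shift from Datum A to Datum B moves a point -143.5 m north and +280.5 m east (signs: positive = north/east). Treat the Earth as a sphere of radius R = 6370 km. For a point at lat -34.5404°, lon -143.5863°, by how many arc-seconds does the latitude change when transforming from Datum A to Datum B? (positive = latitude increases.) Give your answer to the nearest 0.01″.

Δφ = -4.65″

On a sphere of radius R, 1 rad of latitude = R, so Δφ = ΔN / R = -143.5 / 6370000 = -2.2527e-05 rad = -4.647″.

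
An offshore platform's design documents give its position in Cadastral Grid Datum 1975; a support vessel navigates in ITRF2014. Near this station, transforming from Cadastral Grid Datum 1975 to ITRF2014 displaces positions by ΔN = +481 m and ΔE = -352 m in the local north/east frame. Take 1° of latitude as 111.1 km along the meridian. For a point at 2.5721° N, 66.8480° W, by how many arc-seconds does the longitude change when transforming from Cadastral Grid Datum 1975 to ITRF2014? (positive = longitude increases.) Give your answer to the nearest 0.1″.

Δλ = -11.4″

At latitude 2.5721°, cos φ = 0.998993.
1° of longitude at this latitude = 111.1 × cos φ = 110.99 km, so Δλ = -352.0 / 110988.1 = -0.0031715° = -11.417″.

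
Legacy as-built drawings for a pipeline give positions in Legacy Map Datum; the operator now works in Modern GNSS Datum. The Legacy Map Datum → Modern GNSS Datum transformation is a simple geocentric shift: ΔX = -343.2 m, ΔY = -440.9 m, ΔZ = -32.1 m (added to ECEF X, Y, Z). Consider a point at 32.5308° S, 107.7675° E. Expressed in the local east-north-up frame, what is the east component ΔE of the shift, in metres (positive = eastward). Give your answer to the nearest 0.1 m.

The local east axis at (φ, λ) is (−sin λ, cos λ, 0), so ΔE = −sin(107.7675°)·(-343.2) + cos(107.7675°)·(-440.9) = 461.37 m.

ΔE = 461.4 m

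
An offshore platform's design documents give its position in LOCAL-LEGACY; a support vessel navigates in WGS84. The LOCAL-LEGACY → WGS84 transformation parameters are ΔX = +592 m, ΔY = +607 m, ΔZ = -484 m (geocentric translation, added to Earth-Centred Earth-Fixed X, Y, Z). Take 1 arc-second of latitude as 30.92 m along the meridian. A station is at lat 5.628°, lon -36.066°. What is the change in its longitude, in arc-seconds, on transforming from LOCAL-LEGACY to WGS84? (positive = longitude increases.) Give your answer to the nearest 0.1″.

sin φ = 0.098069, cos φ = 0.995180, sin λ = -0.588717, cos λ = 0.808339.
East component: ΔE = −sin λ·ΔX + cos λ·ΔY = −(-0.588717)(592) + (0.808339)(607) = 839.18 m.
1° of latitude spans 3600 × 30.92 = 111312 m; at latitude φ, 1° of longitude spans that × cos φ = 110775.4 m, so Δλ = 839.18 / 110775.4 × 3600 = 27.272″.

Δλ = 27.3″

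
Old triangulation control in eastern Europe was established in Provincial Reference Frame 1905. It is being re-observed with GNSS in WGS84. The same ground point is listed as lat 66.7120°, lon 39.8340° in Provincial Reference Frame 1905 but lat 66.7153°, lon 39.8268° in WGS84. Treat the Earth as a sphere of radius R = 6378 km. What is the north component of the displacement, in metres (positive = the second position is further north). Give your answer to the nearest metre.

Δφ = 66.7153° − 66.7120° = +0.0033°; Δλ = 39.8268° − 39.8340° = -0.0072°.
1° along a meridian = πR/180 = 111317 m.
ΔN = Δφ × 111317 = 367.3 m; ΔE = Δλ × 111317 × cos(66.7120°) = -0.0072 × 111317 × 0.395353 = -316.9 m.

ΔN = 367 m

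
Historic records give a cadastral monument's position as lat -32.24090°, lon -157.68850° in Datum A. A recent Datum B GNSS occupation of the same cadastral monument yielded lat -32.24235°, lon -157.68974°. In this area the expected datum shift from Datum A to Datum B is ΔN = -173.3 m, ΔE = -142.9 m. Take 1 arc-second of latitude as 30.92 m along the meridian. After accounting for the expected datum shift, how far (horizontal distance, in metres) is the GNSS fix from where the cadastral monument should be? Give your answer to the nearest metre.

29 m

Observed coordinate differences: Δφ = -0.00145°, Δλ = -0.00124°.
Converting to metres (1° lat = 111312 m, cos φ = 0.845813): observed ΔN = -161.4 m, observed ΔE = -116.7 m.
Subtracting the expected shift leaves a residual of -161.4 − (-173.3) = 11.9 m north and -116.7 − (-142.9) = 26.2 m east.
Residual distance = √(11.9² + 26.2²) = 28.7 m.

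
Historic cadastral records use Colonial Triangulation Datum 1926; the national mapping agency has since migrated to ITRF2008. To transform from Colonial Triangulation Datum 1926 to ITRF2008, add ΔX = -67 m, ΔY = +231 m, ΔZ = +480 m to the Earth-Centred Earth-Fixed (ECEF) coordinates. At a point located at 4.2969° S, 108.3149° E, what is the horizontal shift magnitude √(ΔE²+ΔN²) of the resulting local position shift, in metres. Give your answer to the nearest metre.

497 m

The local east axis at (φ, λ) is (−sin λ, cos λ, 0), so ΔE = −sin(108.3149°)·(-67) + cos(108.3149°)·231 = -8.98 m.
The local north axis is (−sin φ cos λ, −sin φ sin λ, cos φ), giving ΔN = 1.577 + 16.431 + 478.651 = 496.66 m.
Horizontal magnitude = √(ΔE² + ΔN²) = √((-8.98)² + 496.66²) = 496.74 m.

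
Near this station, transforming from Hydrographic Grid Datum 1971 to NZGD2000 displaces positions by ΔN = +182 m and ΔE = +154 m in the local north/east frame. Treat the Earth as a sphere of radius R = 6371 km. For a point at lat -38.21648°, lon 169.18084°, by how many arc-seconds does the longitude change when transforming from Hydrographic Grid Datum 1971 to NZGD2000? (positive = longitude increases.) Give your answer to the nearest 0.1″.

Δλ = 6.3″

At latitude -38.21648°, cos φ = 0.785679.
One radian of longitude at latitude φ spans R cos φ, so Δλ = ΔE / (R cos φ) = 154.0 / (6371000 × 0.785679) = 3.0766e-05 rad = 6.346″.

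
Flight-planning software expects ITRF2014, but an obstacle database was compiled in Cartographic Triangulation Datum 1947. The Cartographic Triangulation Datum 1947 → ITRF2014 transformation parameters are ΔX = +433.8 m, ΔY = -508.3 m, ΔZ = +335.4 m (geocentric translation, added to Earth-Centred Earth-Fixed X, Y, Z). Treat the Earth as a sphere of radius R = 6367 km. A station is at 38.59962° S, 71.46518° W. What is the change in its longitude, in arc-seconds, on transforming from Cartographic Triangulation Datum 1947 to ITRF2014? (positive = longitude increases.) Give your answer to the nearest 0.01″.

Δλ = 10.35″

sin φ = -0.623874, cos φ = 0.781525, sin λ = -0.948131, cos λ = 0.317881.
East component: ΔE = −sin λ·ΔX + cos λ·ΔY = −(-0.948131)(433.8) + (0.317881)(-508.3) = 249.72 m.
1° of latitude spans πR/180 = 111125 m; at latitude φ, 1° of longitude spans that × cos φ = 86847.0 m, so Δλ = 249.72 / 86847.0 × 3600 = 10.351″.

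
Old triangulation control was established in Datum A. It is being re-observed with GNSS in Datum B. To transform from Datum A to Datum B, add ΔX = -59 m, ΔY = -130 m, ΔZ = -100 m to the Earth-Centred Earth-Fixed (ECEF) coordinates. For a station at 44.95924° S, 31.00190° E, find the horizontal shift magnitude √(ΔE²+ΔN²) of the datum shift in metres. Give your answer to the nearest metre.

174 m

At φ = -44.95924°, λ = 31.00190°: sin φ = -0.706604, cos φ = 0.707610, sin λ = 0.515066, cos λ = 0.857150.
ΔE = −sin λ·ΔX + cos λ·ΔY = −(0.515066)·(-59) + (0.857150)·(-130) = -81.04 m.
ΔN = −sin φ cos λ·ΔX − sin φ sin λ·ΔY + cos φ·ΔZ = −(-0.706604)(0.857150)(-59) − (-0.706604)(0.515066)(-130) + (0.707610)(-100) = -153.81 m.
Horizontal magnitude = √(ΔE² + ΔN²) = √((-81.04)² + (-153.81)²) = 173.85 m.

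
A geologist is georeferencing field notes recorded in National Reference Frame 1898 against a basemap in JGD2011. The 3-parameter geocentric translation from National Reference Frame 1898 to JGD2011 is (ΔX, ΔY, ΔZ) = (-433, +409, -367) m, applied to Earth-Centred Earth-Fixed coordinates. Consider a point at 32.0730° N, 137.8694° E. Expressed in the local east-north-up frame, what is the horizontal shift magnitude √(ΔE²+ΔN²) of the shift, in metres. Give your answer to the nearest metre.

627 m

At φ = 32.0730°, λ = 137.8694°: sin φ = 0.530999, cos φ = 0.847372, sin λ = 0.670823, cos λ = -0.741618.
ΔE = −sin λ·ΔX + cos λ·ΔY = −(0.670823)·(-433) + (-0.741618)·(409) = -12.86 m.
ΔN = −sin φ cos λ·ΔX − sin φ sin λ·ΔY + cos φ·ΔZ = −(0.530999)(-0.741618)(-433) − (0.530999)(0.670823)(409) + (0.847372)(-367) = -627.19 m.
Horizontal magnitude = √(ΔE² + ΔN²) = √((-12.86)² + (-627.19)²) = 627.32 m.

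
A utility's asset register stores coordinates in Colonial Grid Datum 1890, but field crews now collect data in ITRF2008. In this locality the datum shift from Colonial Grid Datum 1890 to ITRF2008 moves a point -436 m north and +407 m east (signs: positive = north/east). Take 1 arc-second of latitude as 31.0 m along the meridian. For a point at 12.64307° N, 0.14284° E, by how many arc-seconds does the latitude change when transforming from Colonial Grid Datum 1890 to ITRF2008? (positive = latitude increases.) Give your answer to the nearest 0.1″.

Δφ = -14.1″

1″ of latitude = 31.00 m, so Δφ = -436.0 / 31.00 = -14.065″.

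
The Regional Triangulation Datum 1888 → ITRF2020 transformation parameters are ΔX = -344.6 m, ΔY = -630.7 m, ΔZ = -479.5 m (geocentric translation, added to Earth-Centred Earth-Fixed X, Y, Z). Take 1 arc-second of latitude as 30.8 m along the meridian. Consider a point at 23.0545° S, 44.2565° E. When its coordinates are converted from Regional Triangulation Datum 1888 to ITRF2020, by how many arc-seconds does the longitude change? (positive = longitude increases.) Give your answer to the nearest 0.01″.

Δλ = -7.45″

sin φ = -0.391607, cos φ = 0.920133, sin λ = 0.697872, cos λ = 0.716223.
East component: ΔE = −sin λ·ΔX + cos λ·ΔY = −(0.697872)(-344.6) + (0.716223)(-630.7) = -211.24 m.
1° of latitude spans 3600 × 30.80 = 110880 m; at latitude φ, 1° of longitude spans that × cos φ = 102024.3 m, so Δλ = -211.24 / 102024.3 × 3600 = -7.454″.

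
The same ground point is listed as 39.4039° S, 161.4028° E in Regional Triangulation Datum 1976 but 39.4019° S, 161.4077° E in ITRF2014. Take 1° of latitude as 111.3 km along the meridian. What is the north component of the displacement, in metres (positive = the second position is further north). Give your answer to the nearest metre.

Δφ = -39.4019° − -39.4039° = +0.0020°; Δλ = 161.4077° − 161.4028° = +0.0049°.
ΔN = Δφ × 111300 = 222.6 m; ΔE = Δλ × 111300 × cos(-39.4039°) = +0.0049 × 111300 × 0.772690 = 421.4 m.

ΔN = 223 m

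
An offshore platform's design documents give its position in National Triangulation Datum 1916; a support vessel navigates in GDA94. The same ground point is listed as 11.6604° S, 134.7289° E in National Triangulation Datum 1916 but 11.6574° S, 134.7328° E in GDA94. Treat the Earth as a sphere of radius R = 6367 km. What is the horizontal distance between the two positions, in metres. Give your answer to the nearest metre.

Δφ = -11.6574° − -11.6604° = +0.0030°; Δλ = 134.7328° − 134.7289° = +0.0039°.
1° along a meridian = πR/180 = 111125 m.
ΔN = Δφ × 111125 = 333.4 m; ΔE = Δλ × 111125 × cos(-11.6604°) = +0.0039 × 111125 × 0.979363 = 424.4 m.
Distance = √(ΔE² + ΔN²) = √(424.4² + 333.4²) = 539.7 m.

540 m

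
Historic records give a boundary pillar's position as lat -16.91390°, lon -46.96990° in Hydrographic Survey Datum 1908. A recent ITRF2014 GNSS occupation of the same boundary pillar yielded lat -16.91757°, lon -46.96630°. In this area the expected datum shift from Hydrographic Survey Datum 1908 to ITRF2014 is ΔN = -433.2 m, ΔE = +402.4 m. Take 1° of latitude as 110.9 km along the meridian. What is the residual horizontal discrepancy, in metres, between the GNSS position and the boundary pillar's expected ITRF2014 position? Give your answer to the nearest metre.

33 m

Observed coordinate differences: Δφ = -0.00367°, Δλ = +0.00360°.
Converting to metres (1° lat = 110900 m, cos φ = 0.956743): observed ΔN = -407.0 m, observed ΔE = 382.0 m.
Subtracting the expected shift leaves a residual of -407.0 − (-433.2) = 26.2 m north and 382.0 − (402.4) = -20.4 m east.
Residual distance = √(26.2² + (-20.4)²) = 33.2 m.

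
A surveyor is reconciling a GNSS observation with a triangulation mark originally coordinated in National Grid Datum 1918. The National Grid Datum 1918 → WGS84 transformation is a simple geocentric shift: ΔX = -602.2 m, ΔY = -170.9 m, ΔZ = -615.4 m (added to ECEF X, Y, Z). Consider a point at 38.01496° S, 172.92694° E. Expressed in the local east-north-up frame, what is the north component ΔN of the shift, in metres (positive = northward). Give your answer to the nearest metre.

The local north axis is (−sin φ cos λ, −sin φ sin λ, cos φ), giving ΔN = 368.053 − 12.960 − 484.843 = -129.75 m.

ΔN = -130 m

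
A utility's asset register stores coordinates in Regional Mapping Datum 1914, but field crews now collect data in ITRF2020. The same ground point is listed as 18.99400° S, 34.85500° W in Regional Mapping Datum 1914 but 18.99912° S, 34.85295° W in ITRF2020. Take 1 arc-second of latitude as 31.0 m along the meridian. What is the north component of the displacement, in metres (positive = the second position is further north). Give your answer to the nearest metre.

Δφ = -18.99912° − -18.99400° = -0.00512°; Δλ = -34.85295° − -34.85500° = +0.00205°.
1° of latitude = 3600 × 31.00 = 111600 m.
ΔN = Δφ × 111600 = -571.4 m; ΔE = Δλ × 111600 × cos(-18.99400°) = +0.00205 × 111600 × 0.945553 = 216.3 m.

ΔN = -571 m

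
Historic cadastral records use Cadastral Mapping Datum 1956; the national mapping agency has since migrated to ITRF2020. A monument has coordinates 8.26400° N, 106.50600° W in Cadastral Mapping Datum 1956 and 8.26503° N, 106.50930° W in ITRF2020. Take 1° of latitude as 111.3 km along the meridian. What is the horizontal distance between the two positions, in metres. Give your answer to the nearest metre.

381 m

Δφ = 8.26503° − 8.26400° = +0.00103°; Δλ = -106.50930° − -106.50600° = -0.00330°.
ΔN = Δφ × 111300 = 114.6 m; ΔE = Δλ × 111300 × cos(8.26400°) = -0.00330 × 111300 × 0.989616 = -363.5 m.
Distance = √(ΔE² + ΔN²) = √((-363.5)² + 114.6²) = 381.1 m.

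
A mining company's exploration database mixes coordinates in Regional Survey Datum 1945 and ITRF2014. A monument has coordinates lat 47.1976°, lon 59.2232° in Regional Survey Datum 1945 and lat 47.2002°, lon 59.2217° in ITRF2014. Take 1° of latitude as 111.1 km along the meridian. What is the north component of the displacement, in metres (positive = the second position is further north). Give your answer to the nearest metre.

ΔN = 289 m

Δφ = 47.2002° − 47.1976° = +0.0026°; Δλ = 59.2217° − 59.2232° = -0.0015°.
ΔN = Δφ × 111100 = 288.9 m; ΔE = Δλ × 111100 × cos(47.1976°) = -0.0015 × 111100 × 0.679472 = -113.2 m.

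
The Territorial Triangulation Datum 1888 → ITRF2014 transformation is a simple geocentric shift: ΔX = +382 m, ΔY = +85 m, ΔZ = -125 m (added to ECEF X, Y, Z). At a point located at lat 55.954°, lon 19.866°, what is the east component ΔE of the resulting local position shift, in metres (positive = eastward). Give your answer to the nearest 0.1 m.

At φ = 55.954°, λ = 19.866°: sin φ = 0.828588, cos φ = 0.559858, sin λ = 0.339822, cos λ = 0.940490.
ΔE = −sin λ·ΔX + cos λ·ΔY = −(0.339822)·(382) + (0.940490)·(85) = -49.87 m.

ΔE = -49.9 m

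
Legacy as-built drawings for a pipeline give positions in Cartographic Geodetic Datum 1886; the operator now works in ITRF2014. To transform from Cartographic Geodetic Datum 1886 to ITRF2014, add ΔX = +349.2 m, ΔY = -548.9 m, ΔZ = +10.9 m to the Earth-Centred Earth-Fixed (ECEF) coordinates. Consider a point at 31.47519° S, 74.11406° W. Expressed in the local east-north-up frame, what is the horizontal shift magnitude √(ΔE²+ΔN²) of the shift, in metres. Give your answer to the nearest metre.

383 m

The local east axis at (φ, λ) is (−sin λ, cos λ, 0), so ΔE = −sin(-74.11406°)·349.2 + cos(-74.11406°)·(-548.9) = 185.62 m.
The local north axis is (−sin φ cos λ, −sin φ sin λ, cos φ), giving ΔN = 49.907 + 275.651 + 9.296 = 334.85 m.
Horizontal magnitude = √(ΔE² + ΔN²) = √(185.62² + 334.85²) = 382.86 m.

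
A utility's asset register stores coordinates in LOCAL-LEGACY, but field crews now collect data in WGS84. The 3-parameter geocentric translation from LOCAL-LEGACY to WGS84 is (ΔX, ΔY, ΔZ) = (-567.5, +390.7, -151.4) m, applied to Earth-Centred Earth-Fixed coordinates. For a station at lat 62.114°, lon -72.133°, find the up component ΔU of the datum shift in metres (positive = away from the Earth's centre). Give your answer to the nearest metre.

The local up (radial) axis is (cos φ cos λ, cos φ sin λ, sin φ), giving ΔU = -81.435 − 173.923 − 133.819 = -389.18 m.

ΔU = -389 m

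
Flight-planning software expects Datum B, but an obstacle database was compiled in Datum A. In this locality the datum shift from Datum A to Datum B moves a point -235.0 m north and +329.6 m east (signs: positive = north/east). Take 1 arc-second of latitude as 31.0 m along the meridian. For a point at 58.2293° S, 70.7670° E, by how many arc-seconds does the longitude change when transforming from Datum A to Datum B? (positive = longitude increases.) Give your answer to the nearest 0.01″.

At latitude -58.2293°, cos φ = 0.526521.
1″ of longitude at this latitude = 31.00 × cos φ = 16.3222 m, so Δλ = 329.6 / 16.3222 = 20.193″.

Δλ = 20.19″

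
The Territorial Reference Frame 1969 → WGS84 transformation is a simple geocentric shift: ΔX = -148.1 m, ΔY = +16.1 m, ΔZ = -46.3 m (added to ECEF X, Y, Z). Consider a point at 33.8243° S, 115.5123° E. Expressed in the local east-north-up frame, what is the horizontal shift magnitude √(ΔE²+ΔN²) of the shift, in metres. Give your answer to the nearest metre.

At φ = -33.8243°, λ = 115.5123°: sin φ = -0.556648, cos φ = 0.830748, sin λ = 0.902493, cos λ = -0.430705.
ΔE = −sin λ·ΔX + cos λ·ΔY = −(0.902493)·(-148.1) + (-0.430705)·(16.1) = 126.72 m.
ΔN = −sin φ cos λ·ΔX − sin φ sin λ·ΔY + cos φ·ΔZ = −(-0.556648)(-0.430705)(-148.1) − (-0.556648)(0.902493)(16.1) + (0.830748)(-46.3) = 5.13 m.
Horizontal magnitude = √(ΔE² + ΔN²) = √(126.72² + 5.13²) = 126.83 m.

127 m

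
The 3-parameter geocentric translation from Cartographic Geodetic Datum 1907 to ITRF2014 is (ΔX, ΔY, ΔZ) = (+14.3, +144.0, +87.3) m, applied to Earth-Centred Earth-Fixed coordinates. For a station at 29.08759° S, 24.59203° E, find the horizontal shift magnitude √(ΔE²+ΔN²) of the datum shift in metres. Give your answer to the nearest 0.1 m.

The local east axis at (φ, λ) is (−sin λ, cos λ, 0), so ΔE = −sin(24.59203°)·14.3 + cos(24.59203°)·144.0 = 124.99 m.
The local north axis is (−sin φ cos λ, −sin φ sin λ, cos φ), giving ΔN = 6.321 + 29.133 + 76.290 = 111.74 m.
Horizontal magnitude = √(ΔE² + ΔN²) = √(124.99² + 111.74²) = 167.66 m.

167.7 m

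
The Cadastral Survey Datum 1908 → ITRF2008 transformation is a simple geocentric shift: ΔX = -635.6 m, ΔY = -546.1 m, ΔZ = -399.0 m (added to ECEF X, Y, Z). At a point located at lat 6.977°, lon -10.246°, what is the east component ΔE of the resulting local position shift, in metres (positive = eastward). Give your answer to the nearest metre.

The local east axis at (φ, λ) is (−sin λ, cos λ, 0), so ΔE = −sin(-10.246°)·(-635.6) + cos(-10.246°)·(-546.1) = -650.45 m.

ΔE = -650 m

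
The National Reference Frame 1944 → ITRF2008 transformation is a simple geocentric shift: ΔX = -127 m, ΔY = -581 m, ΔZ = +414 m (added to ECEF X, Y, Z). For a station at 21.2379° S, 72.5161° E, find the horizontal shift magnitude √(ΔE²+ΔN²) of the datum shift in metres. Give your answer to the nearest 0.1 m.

At φ = -21.2379°, λ = 72.5161°: sin φ = -0.362241, cos φ = 0.932084, sin λ = 0.953801, cos λ = 0.300438.
ΔE = −sin λ·ΔX + cos λ·ΔY = −(0.953801)·(-127) + (0.300438)·(-581) = -53.42 m.
ΔN = −sin φ cos λ·ΔX − sin φ sin λ·ΔY + cos φ·ΔZ = −(-0.362241)(0.300438)(-127) − (-0.362241)(0.953801)(-581) + (0.932084)(414) = 171.32 m.
Horizontal magnitude = √(ΔE² + ΔN²) = √((-53.42)² + 171.32²) = 179.46 m.

179.5 m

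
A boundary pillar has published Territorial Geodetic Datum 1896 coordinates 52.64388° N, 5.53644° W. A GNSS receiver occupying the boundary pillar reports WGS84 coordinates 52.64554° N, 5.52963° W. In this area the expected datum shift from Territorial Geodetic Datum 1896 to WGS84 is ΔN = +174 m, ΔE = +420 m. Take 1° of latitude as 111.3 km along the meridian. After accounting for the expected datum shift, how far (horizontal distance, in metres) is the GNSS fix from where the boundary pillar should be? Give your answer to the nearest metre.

Observed coordinate differences: Δφ = +0.00166°, Δλ = +0.00681°.
Converting to metres (1° lat = 111300 m, cos φ = 0.606767): observed ΔN = 184.8 m, observed ΔE = 459.9 m.
Subtracting the expected shift leaves a residual of 184.8 − (174) = 10.8 m north and 459.9 − (420) = 39.9 m east.
Residual distance = √(10.8² + 39.9²) = 41.3 m.

41 m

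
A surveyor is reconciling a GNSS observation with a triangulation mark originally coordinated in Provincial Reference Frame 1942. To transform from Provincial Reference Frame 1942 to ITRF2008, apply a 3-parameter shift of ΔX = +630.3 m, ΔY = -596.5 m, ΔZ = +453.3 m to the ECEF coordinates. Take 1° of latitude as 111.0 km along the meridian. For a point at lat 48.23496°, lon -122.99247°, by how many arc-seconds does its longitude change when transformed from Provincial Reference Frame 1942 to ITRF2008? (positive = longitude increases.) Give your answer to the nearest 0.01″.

sin φ = 0.745883, cos φ = 0.666077, sin λ = -0.838742, cos λ = -0.544529.
East component: ΔE = −sin λ·ΔX + cos λ·ΔY = −(-0.838742)(630.3) + (-0.544529)(-596.5) = 853.47 m.
1° of latitude spans 111000 m; at latitude φ, 1° of longitude spans that × cos φ = 73934.6 m, so Δλ = 853.47 / 73934.6 × 3600 = 41.557″.

Δλ = 41.56″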